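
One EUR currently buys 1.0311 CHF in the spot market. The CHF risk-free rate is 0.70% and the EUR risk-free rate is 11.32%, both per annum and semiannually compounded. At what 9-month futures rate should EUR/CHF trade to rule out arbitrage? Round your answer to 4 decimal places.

0.9544

By covered interest parity, F = S · (1+r_CHF/2)^(2T) / (1+r_EUR/2)^(2T)
= 1.0311 × 1.005255 / 1.086090 = 1.0311 × 0.925572
F = 0.9544 CHF per EUR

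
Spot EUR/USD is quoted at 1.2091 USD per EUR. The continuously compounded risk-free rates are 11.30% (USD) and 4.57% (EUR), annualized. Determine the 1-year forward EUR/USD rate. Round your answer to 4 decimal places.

F = S·e^((r_USD − r_EUR)T) = 1.2091 · e^((0.1130 − 0.0457) × 1)
= 1.2091 · e^0.067300 = 1.2091 × 1.069616
F = 1.2933 USD per EUR

1.2933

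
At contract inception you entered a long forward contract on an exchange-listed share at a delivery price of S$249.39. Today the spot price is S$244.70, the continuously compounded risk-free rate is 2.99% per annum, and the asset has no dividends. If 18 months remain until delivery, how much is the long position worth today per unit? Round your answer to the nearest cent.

Current fair forward for the remaining 18 months: F = S·e^(r·T), r = 0.0299
F = 244.70 · e^(0.0299 × 18/12) = 244.70 × 1.045871 = 255.9246
Value of long forward = (F − K)·e^(−rT) = (255.9246 − 249.39) · e^(−0.0299·18/12)
= 6.5346 × 0.956141 = 6.25

S$6.25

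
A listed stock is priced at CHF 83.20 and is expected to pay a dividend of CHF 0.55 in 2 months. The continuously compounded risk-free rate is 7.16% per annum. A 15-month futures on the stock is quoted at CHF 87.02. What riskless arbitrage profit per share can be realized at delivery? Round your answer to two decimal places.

PV(dividends) I = 0.55·e^(−0.0716·2/12) = 0.5435
Fair futures F* = (S − I)·e^(rT) = (83.20 − 0.5435)·e^0.089500 = 82.6565 × 1.093627 = 90.3954
Market CHF 87.02 < fair 90.3954: forward underpriced → reverse cash-and-carry (short the stock, invest proceeds at r, pay the dividends, go long the forward).
Profit at T = |F_mkt − F*| = |87.02 − 90.3954| = CHF 3.38 per share

CHF 3.38 per share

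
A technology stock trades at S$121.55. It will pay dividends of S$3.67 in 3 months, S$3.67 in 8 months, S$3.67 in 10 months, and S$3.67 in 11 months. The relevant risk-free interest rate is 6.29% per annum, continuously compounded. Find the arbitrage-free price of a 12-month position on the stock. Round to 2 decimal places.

S$114.45

PV(dividends) I = 3.67·e^(−0.0629·3/12) + 3.67·e^(−0.0629·8/12) + 3.67·e^(−0.0629·10/12) + 3.67·e^(−0.0629·11/12)
I = 3.6127 + 3.5193 + 3.4826 + 3.4644 = 14.0790
F = (S − I)·e^(rT) = (121.55 − 14.0790) · e^(0.0629·12/12)
= 107.4710 · e^0.062900 = 107.4710 × 1.064920 = S$114.45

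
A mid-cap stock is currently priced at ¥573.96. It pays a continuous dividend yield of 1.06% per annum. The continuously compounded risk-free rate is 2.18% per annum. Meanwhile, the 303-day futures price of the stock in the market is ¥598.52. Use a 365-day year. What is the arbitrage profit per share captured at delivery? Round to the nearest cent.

¥19.20 per share

Fair futures: F* = S·e^(carry·T), with carry = (r − q) = 0.0218 − 0.0106 = 0.0112
F* = 573.96 · e^(0.0112 × 303/365) = 573.96 · e^0.009298 = 573.96 × 1.009341 = ¥579.3214
Market ¥598.52 > fair ¥579.3214: forward overpriced → cash-and-carry (buy spot, short the forward).
At maturity, profit = |F_mkt − F*| = |598.52 − 579.3214| = ¥19.20 per share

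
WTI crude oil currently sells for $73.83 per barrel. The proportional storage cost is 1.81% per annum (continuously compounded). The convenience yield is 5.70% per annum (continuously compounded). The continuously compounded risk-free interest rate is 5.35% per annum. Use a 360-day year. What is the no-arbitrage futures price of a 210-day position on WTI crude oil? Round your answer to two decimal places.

Net carry = r + u − y = 0.0535 + 0.0181 − 0.0570 = 0.0146
F = S·e^((r+u−y)T) = 73.83 · e^(0.0146 × 210/360) = 73.83 · e^0.008517
= 73.83 × 1.008553 = $74.46 per barrel

$74.46 per barrel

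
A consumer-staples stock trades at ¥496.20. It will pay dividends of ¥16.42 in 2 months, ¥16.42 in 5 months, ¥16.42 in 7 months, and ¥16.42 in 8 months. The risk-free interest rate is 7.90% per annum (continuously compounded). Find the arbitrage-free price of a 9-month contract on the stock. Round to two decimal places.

¥459.27

PV(dividends) I = 16.42·e^(−0.0790·2/12) + 16.42·e^(−0.0790·5/12) + 16.42·e^(−0.0790·7/12) + 16.42·e^(−0.0790·8/12)
I = 16.2052 + 15.8883 + 15.6805 + 15.5776 = 63.3516
F = (S − I)·e^(rT) = (496.20 − 63.3516) · e^(0.0790·9/12)
= 432.8484 · e^0.059250 = 432.8484 × 1.061040 = ¥459.27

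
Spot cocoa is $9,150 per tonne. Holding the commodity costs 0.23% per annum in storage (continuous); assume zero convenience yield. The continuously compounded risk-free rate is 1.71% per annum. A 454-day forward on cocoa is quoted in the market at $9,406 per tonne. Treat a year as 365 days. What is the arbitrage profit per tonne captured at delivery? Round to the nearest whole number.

Fair forward: F* = S·e^(carry·T), with carry = (r + u) = 0.0171 + 0.0023 = 0.0194
F* = 9150 · e^(0.0194 × 454/365) = 9150 · e^0.024130 = 9150 × 1.024423 = $9373.4705
Market $9406 > fair $9373.4705: forward overpriced → cash-and-carry (buy spot, short the forward).
At maturity, profit = |F_mkt − F*| = |9406 − 9373.4705| = $33 per tonne

$33 per tonne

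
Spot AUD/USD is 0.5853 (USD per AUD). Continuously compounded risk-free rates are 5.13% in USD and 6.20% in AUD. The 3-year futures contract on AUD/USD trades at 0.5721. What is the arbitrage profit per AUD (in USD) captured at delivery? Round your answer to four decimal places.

Fair futures: F* = S·e^(carry·T), with carry = (r_USD − r_AUD) = 0.0513 − 0.0620 = -0.0107
F* = 0.5853 · e^(-0.0107 × 3) = 0.5853 · e^-0.032100 = 0.5853 × 0.968410 = 0.5668
Market 0.5721 > fair 0.5668: forward overpriced → cash-and-carry (buy spot, short the forward).
At maturity, profit = |F_mkt − F*| = |0.5721 − 0.5668| = 0.0053 per AUD (in USD)

0.0053 per AUD (in USD)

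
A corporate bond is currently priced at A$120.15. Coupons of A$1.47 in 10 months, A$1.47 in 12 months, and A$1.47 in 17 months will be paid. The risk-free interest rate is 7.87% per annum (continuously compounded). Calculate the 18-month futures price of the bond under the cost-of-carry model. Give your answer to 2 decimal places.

A$130.65

PV(coupons) I = 1.47·e^(−0.0787·10/12) + 1.47·e^(−0.0787·12/12) + 1.47·e^(−0.0787·17/12)
I = 1.3767 + 1.3587 + 1.3149 = 4.0503
F = (S − I)·e^(rT) = (120.15 − 4.0503) · e^(0.0787·18/12)
= 116.0997 · e^0.118050 = 116.0997 × 1.125300 = A$130.65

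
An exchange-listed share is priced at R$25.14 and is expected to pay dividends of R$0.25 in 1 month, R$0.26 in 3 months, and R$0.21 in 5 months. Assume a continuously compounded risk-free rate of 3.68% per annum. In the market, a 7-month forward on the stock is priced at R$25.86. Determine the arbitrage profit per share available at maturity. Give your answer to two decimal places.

R$0.90 per share

PV(dividends) I = 0.25·e^(−0.0368·1/12) + 0.26·e^(−0.0368·3/12) + 0.21·e^(−0.0368·5/12) = 0.7137
Fair forward F* = (S − I)·e^(rT) = (25.14 − 0.7137)·e^0.021467 = 24.4263 × 1.021699 = 24.9563
Market R$25.86 > fair 24.9563: forward overpriced → cash-and-carry (borrow at r, buy the stock and collect the dividends, short the forward).
Profit at T = |F_mkt − F*| = |25.86 − 24.9563| = R$0.90 per share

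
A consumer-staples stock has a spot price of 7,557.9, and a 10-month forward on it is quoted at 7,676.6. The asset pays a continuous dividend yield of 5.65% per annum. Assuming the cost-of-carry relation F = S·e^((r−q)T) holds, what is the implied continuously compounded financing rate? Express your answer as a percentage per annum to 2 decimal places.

7.52%

From F = S·e^((r−q)T): (r − q) = ln(F/S)/T
ln(7676.6/7557.9) = ln(1.015705) = 0.015583
(r − q) = 0.015583 / (10/12) = 0.018700
r = ln(F/S)/T + q = 0.018700 + 0.0565 = 0.075200
r = 7.52%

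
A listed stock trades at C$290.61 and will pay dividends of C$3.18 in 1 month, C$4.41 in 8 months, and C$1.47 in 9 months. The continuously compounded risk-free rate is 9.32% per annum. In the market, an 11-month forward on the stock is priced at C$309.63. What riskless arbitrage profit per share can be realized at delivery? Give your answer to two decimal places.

C$2.54 per share

PV(dividends) I = 3.18·e^(−0.0932·1/12) + 4.41·e^(−0.0932·8/12) + 1.47·e^(−0.0932·9/12) = 8.6705
Fair forward F* = (S − I)·e^(rT) = (290.61 − 8.6705)·e^0.085433 = 281.9395 × 1.089189 = 307.0854
Market C$309.63 > fair 307.0854: forward overpriced → cash-and-carry (borrow at r, buy the stock and collect the dividends, short the forward).
Profit at T = |F_mkt − F*| = |309.63 − 307.0854| = C$2.54 per share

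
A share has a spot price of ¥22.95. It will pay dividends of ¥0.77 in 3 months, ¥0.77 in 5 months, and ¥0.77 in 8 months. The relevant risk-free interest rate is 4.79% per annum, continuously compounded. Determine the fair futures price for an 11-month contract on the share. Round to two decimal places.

¥21.62

PV(dividends) I = 0.77·e^(−0.0479·3/12) + 0.77·e^(−0.0479·5/12) + 0.77·e^(−0.0479·8/12)
I = 0.7608 + 0.7548 + 0.7458 = 2.2614
F = (S − I)·e^(rT) = (22.95 − 2.2614) · e^(0.0479·11/12)
= 20.6886 · e^0.043908 = 20.6886 × 1.044886 = ¥21.62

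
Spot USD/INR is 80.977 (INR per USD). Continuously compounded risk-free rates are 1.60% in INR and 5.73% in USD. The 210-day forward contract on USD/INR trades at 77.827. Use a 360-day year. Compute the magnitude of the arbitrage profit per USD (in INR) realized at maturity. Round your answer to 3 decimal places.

Fair forward: F* = S·e^(carry·T), with carry = (r_INR − r_USD) = 0.0160 − 0.0573 = -0.0413
F* = 80.977 · e^(-0.0413 × 210/360) = 80.977 · e^-0.024092 = 80.977 × 0.976196 = 79.0494
Market 77.827 < fair 79.0494: forward underpriced → reverse cash-and-carry (short spot, go long the forward).
At maturity, profit = |F_mkt − F*| = |77.827 − 79.0494| = 1.222 per USD (in INR)

1.222 per USD (in INR)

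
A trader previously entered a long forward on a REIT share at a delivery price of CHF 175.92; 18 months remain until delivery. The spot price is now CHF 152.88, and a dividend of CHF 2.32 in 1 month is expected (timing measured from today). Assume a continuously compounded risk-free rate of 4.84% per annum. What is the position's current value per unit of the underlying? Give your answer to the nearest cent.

-CHF 13.03

PV(remaining dividends) I = 2.32·e^(−0.0484·1/12) = 2.3107
Current forward F = (S − I)·e^(rT) = (152.88 − 2.3107)·e^(0.0484·18/12) = 150.5693 × 1.075300 = 161.9072
Value (long) = (F − K)·e^(−rT) = (161.9072 − 175.92) × 0.929973 = -13.0315
Value = -CHF 13.03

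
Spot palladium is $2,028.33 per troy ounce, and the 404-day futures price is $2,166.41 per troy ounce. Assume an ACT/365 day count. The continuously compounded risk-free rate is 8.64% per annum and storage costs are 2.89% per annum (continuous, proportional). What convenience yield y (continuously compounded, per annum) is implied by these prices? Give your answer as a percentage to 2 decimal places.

5.58%

F = S·e^((r+u−y)T) ⇒ (r+u−y) = ln(F/S)/T
ln(2166.41/2028.33) = 0.065859; /T ⇒ 0.059501
y = r + u − ln(F/S)/T = 0.0864 + 0.0289 − 0.059501 = 0.055799
y = 5.58%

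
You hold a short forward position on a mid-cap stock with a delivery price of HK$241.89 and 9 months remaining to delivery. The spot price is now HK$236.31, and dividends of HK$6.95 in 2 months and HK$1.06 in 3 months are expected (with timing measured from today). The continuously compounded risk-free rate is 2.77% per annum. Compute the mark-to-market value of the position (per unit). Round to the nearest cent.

HK$8.58

PV(remaining dividends) I = 6.95·e^(−0.0277·2/12) + 1.06·e^(−0.0277·3/12) = 7.9707
Current forward F = (S − I)·e^(rT) = (236.31 − 7.9707)·e^(0.0277·9/12) = 228.3393 × 1.020992 = 233.1326
Value (long) = (F − K)·e^(−rT) = (233.1326 − 241.89) × 0.979439 = -8.5773
Short position value = −(long value) = HK$8.58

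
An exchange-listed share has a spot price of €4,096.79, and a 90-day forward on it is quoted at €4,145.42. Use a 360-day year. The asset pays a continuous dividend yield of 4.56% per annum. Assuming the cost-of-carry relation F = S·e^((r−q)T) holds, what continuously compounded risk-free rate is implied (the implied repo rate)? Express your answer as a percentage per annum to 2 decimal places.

9.28%

From F = S·e^((r−q)T): (r − q) = ln(F/S)/T
ln(4145.42/4096.79) = ln(1.011870) = 0.011800
(r − q) = 0.011800 / (90/360) = 0.047200
r = ln(F/S)/T + q = 0.047200 + 0.0456 = 0.092800
r = 9.28%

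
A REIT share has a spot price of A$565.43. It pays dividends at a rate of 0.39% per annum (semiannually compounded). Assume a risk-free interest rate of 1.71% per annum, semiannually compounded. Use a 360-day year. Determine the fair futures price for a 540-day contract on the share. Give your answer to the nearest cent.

F = S · (1+r/2)^(2T) / (1+q/2)^(2T)
= 565.43 × 1.025870 / 1.005861 = 565.43 × 1.019892
F = A$576.68

A$576.68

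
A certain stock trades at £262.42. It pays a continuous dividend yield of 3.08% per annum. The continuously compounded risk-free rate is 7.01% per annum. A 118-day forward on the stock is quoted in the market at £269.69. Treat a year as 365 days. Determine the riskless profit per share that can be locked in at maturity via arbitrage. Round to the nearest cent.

Fair forward: F* = S·e^(carry·T), with carry = (r − q) = 0.0701 − 0.0308 = 0.0393
F* = 262.42 · e^(0.0393 × 118/365) = 262.42 · e^0.012705 = 262.42 × 1.012786 = £265.7753
Market £269.69 > fair £265.7753: forward overpriced → cash-and-carry (buy spot, short the forward).
At maturity, profit = |F_mkt − F*| = |269.69 − 265.7753| = £3.91 per share

£3.91 per share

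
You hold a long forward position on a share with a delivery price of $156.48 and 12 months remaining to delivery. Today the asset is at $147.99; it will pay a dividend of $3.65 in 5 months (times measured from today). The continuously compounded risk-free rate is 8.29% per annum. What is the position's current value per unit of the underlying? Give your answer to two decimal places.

$0.43

PV(remaining dividends) I = 3.65·e^(−0.0829·5/12) = 3.5261
Current forward F = (S − I)·e^(rT) = (147.99 − 3.5261)·e^(0.0829·12/12) = 144.4639 × 1.086433 = 156.9503
Value (long) = (F − K)·e^(−rT) = (156.9503 − 156.48) × 0.920443 = 0.4329
Value = $0.43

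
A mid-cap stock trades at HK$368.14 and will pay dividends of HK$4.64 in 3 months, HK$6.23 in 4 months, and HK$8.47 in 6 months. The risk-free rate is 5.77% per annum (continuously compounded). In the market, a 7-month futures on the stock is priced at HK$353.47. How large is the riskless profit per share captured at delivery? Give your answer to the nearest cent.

HK$7.71 per share

PV(dividends) I = 4.64·e^(−0.0577·3/12) + 6.23·e^(−0.0577·4/12) + 8.47·e^(−0.0577·6/12) = 18.9140
Fair futures F* = (S − I)·e^(rT) = (368.14 − 18.9140)·e^0.033658 = 349.2260 × 1.034231 = 361.1804
Market HK$353.47 < fair 361.1804: forward underpriced → reverse cash-and-carry (short the stock, invest proceeds at r, pay the dividends, go long the forward).
Profit at T = |F_mkt − F*| = |353.47 − 361.1804| = HK$7.71 per share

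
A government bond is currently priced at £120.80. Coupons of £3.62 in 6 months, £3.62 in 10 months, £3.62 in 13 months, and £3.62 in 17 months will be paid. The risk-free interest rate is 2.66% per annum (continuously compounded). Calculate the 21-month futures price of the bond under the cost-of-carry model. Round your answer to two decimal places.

£111.77

PV(coupons) I = 3.62·e^(−0.0266·6/12) + 3.62·e^(−0.0266·10/12) + 3.62·e^(−0.0266·13/12) + 3.62·e^(−0.0266·17/12)
I = 3.5722 + 3.5406 + 3.5172 + 3.4861 = 14.1161
F = (S − I)·e^(rT) = (120.80 − 14.1161) · e^(0.0266·21/12)
= 106.6839 · e^0.046550 = 106.6839 × 1.047650 = £111.77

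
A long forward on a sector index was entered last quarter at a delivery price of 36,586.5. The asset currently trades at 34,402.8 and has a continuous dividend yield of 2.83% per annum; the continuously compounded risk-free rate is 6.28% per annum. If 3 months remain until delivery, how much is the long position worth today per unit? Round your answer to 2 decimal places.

-1856.32

Current fair forward for the remaining 3 months: F = S·e^((r − q)·T), (r − q) = 0.0628 − 0.0283 = 0.0345
F = 34402.8 · e^(0.0345 × 3/12) = 34402.8 × 1.00866230 = 34700.8074
Value of long forward = (F − K)·e^(−rT) = (34700.8074 − 36586.5) · e^(−0.0628·3/12)
= -1885.6926 × 0.98442260 = -1856.32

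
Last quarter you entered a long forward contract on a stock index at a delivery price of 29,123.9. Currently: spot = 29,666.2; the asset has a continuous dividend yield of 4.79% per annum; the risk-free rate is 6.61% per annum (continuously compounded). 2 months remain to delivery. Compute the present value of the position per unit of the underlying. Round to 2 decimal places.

Current fair forward for the remaining 2 months: F = S·e^((r − q)·T), (r − q) = 0.0661 − 0.0479 = 0.0182
F = 29666.2 · e^(0.0182 × 2/12) = 29666.2 × 1.00303794 = 29756.3241
Value of long forward = (F − K)·e^(−rT) = (29756.3241 − 29123.9) · e^(−0.0661·2/12)
= 632.4241 × 0.98904379 = 625.50

625.50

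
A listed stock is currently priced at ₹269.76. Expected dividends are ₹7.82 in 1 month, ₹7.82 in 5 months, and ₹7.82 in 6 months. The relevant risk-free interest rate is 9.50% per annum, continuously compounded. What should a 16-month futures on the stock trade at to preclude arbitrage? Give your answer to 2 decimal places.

PV(dividends) I = 7.82·e^(−0.0950·1/12) + 7.82·e^(−0.0950·5/12) + 7.82·e^(−0.0950·6/12)
I = 7.7583 + 7.5165 + 7.4572 = 22.7320
F = (S − I)·e^(rT) = (269.76 − 22.7320) · e^(0.0950·16/12)
= 247.0280 · e^0.126667 = 247.0280 × 1.135039 = ₹280.39

₹280.39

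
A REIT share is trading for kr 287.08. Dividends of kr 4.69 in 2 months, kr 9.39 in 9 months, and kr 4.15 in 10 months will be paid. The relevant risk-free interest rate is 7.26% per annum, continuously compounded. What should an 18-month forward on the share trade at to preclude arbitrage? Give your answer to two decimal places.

kr 300.67

PV(dividends) I = 4.69·e^(−0.0726·2/12) + 9.39·e^(−0.0726·9/12) + 4.15·e^(−0.0726·10/12)
I = 4.6336 + 8.8924 + 3.9064 = 17.4324
F = (S − I)·e^(rT) = (287.08 − 17.4324) · e^(0.0726·18/12)
= 269.6476 · e^0.108900 = 269.6476 × 1.115051 = kr 300.67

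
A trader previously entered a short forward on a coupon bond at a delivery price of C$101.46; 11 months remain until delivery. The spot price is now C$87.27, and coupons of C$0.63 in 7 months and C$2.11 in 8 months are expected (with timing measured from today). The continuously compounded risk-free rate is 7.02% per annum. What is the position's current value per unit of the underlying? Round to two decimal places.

C$10.48

PV(remaining coupons) I = 0.63·e^(−0.0702·7/12) + 2.11·e^(−0.0702·8/12) = 2.6182
Current forward F = (S − I)·e^(rT) = (87.27 − 2.6182)·e^(0.0702·11/12) = 84.6518 × 1.066466 = 90.2783
Value (long) = (F − K)·e^(−rT) = (90.2783 − 101.46) × 0.937677 = -10.4848
Short position value = −(long value) = C$10.48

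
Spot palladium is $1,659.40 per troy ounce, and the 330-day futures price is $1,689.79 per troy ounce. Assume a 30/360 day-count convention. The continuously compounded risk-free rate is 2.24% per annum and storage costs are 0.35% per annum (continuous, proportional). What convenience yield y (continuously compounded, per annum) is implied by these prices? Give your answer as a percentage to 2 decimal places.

F = S·e^((r+u−y)T) ⇒ (r+u−y) = ln(F/S)/T
ln(1689.79/1659.40) = 0.018148; /T ⇒ 0.019798
y = r + u − ln(F/S)/T = 0.0224 + 0.0035 − 0.019798 = 0.006102
y = 0.61%

0.61%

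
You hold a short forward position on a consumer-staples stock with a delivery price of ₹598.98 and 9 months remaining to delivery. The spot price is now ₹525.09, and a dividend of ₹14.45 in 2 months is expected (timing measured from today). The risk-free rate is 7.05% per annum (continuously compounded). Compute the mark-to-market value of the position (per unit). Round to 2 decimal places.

PV(remaining dividends) I = 14.45·e^(−0.0705·2/12) = 14.2812
Current forward F = (S − I)·e^(rT) = (525.09 − 14.2812)·e^(0.0705·9/12) = 510.8088 × 1.054298 = 538.5447
Value (long) = (F − K)·e^(−rT) = (538.5447 − 598.98) × 0.948499 = -57.3228
Short position value = −(long value) = ₹57.32

₹57.32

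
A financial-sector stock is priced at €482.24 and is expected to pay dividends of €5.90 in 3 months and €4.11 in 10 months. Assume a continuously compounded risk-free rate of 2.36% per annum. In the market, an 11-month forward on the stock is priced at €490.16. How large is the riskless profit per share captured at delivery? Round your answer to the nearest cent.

€7.49 per share

PV(dividends) I = 5.90·e^(−0.0236·3/12) + 4.11·e^(−0.0236·10/12) = 9.8953
Fair forward F* = (S − I)·e^(rT) = (482.24 − 9.8953)·e^0.021633 = 472.3447 × 1.021869 = 482.6744
Market €490.16 > fair 482.6744: forward overpriced → cash-and-carry (borrow at r, buy the stock and collect the dividends, short the forward).
Profit at T = |F_mkt − F*| = |490.16 − 482.6744| = €7.49 per share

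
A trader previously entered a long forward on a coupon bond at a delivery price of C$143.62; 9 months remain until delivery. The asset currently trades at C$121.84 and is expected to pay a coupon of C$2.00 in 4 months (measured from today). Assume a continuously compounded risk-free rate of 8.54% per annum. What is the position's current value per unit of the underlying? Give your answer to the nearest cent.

-C$14.81

PV(remaining coupons) I = 2.00·e^(−0.0854·4/12) = 1.9439
Current forward F = (S − I)·e^(rT) = (121.84 − 1.9439)·e^(0.0854·9/12) = 119.8961 × 1.066146 = 127.8267
Value (long) = (F − K)·e^(−rT) = (127.8267 − 143.62) × 0.937958 = -14.8135
Value = -C$14.81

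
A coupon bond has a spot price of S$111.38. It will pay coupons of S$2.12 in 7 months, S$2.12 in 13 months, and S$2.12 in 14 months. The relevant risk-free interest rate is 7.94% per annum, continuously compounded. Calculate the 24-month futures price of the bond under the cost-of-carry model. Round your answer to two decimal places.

PV(coupons) I = 2.12·e^(−0.0794·7/12) + 2.12·e^(−0.0794·13/12) + 2.12·e^(−0.0794·14/12)
I = 2.0240 + 1.9453 + 1.9324 = 5.9017
F = (S − I)·e^(rT) = (111.38 − 5.9017) · e^(0.0794·24/12)
= 105.4783 · e^0.158800 = 105.4783 × 1.172104 = S$123.63

S$123.63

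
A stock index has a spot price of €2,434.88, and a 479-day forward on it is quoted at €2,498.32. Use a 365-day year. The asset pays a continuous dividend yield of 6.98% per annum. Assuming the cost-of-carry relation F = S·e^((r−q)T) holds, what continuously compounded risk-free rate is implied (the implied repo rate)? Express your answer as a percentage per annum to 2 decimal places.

From F = S·e^((r−q)T): (r − q) = ln(F/S)/T
ln(2498.32/2434.88) = ln(1.026055) = 0.025721
(r − q) = 0.025721 / (479/365) = 0.019600
r = ln(F/S)/T + q = 0.019600 + 0.0698 = 0.089400
r = 8.94%

8.94%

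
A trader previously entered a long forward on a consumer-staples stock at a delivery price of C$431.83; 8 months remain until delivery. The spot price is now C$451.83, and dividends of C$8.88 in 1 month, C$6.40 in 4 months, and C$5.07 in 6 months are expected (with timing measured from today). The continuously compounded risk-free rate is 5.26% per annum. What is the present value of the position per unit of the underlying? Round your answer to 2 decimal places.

C$14.81

PV(remaining dividends) I = 8.88·e^(−0.0526·1/12) + 6.40·e^(−0.0526·4/12) + 5.07·e^(−0.0526·6/12) = 20.0683
Current forward F = (S − I)·e^(rT) = (451.83 − 20.0683)·e^(0.0526·8/12) = 431.7617 × 1.035689 = 447.1708
Value (long) = (F − K)·e^(−rT) = (447.1708 − 431.83) × 0.965541 = 14.8122
Value = C$14.81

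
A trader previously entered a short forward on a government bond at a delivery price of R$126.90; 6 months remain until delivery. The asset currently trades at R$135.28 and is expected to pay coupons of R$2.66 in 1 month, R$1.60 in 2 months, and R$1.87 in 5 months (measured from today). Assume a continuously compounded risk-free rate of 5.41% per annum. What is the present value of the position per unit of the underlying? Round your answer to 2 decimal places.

-R$5.70

PV(remaining coupons) I = 2.66·e^(−0.0541·1/12) + 1.60·e^(−0.0541·2/12) + 1.87·e^(−0.0541·5/12) = 6.0620
Current forward F = (S − I)·e^(rT) = (135.28 − 6.0620)·e^(0.0541·6/12) = 129.2180 × 1.027419 = 132.7610
Value (long) = (F − K)·e^(−rT) = (132.7610 − 126.90) × 0.973313 = 5.7046
Short position value = −(long value) = -R$5.70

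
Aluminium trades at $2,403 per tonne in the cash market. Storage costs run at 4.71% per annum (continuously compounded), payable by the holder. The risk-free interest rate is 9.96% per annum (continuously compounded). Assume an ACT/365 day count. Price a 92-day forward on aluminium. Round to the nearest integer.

$2,494 per tonne

Net carry = r + u − y = 0.0996 + 0.0471 − 0.0000 = 0.1467
F = S·e^((r+u−y)T) = 2403 · e^(0.1467 × 92/365) = 2403 · e^0.036976
= 2403 × 1.037668 = $2,494 per tonne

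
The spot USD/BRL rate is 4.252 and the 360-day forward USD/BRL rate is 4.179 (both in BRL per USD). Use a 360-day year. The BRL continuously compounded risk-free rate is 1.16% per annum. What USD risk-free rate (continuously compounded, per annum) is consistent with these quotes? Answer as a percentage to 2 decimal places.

2.89%

F = S·e^((r_BRL − r_USD)T) ⇒ r_USD = r_BRL − ln(F/S)/T
ln(4.179/4.252) = -0.017317; /(360/360) = -0.017317
r_USD = 0.0116 + 0.017317 = 0.028917
r_USD = 2.89%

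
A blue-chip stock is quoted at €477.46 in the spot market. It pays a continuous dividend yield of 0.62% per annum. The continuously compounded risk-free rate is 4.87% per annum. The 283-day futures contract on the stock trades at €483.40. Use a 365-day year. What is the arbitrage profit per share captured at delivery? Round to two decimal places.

€10.06 per share

Fair futures: F* = S·e^(carry·T), with carry = (r − q) = 0.0487 − 0.0062 = 0.0425
F* = 477.46 · e^(0.0425 × 283/365) = 477.46 · e^0.032952 = 477.46 × 1.033501 = €493.4554
Market €483.40 < fair €493.4554: forward underpriced → reverse cash-and-carry (short spot, go long the forward).
At maturity, profit = |F_mkt − F*| = |483.40 − 493.4554| = €10.06 per share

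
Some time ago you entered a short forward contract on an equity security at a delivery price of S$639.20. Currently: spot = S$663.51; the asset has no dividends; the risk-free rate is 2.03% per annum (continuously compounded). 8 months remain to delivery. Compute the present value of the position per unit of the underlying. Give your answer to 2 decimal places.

-S$32.90

Current fair forward for the remaining 8 months: F = S·e^(r·T), r = 0.0203
F = 663.51 · e^(0.0203 × 8/12) = 663.51 × 1.013625 = 672.5503
Value of long forward = (F − K)·e^(−rT) = (672.5503 − 639.20) · e^(−0.0203·8/12)
= 33.3503 × 0.986558 = 32.90
Short position value = −(long value) = -S$32.90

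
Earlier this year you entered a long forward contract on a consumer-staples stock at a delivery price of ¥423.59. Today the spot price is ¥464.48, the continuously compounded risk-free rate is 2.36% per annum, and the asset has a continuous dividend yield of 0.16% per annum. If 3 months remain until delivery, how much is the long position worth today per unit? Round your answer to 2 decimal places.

¥43.20

Current fair forward for the remaining 3 months: F = S·e^((r − q)·T), (r − q) = 0.0236 − 0.0016 = 0.0220
F = 464.48 · e^(0.0220 × 3/12) = 464.48 × 1.005515 = 467.0416
Value of long forward = (F − K)·e^(−rT) = (467.0416 − 423.59) · e^(−0.0236·3/12)
= 43.4516 × 0.994117 = 43.20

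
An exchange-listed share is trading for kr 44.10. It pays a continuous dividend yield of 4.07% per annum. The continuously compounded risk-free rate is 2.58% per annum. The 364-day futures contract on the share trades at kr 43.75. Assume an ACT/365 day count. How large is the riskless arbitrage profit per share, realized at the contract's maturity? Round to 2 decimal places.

Fair futures: F* = S·e^(carry·T), with carry = (r − q) = 0.0258 − 0.0407 = -0.0149
F* = 44.10 · e^(-0.0149 × 364/365) = 44.10 · e^-0.014859 = 44.10 × 0.985251 = kr 43.4496
Market kr 43.75 > fair kr 43.4496: forward overpriced → cash-and-carry (buy spot, short the forward).
At maturity, profit = |F_mkt − F*| = |43.75 − 43.4496| = kr 0.30 per share

kr 0.30 per share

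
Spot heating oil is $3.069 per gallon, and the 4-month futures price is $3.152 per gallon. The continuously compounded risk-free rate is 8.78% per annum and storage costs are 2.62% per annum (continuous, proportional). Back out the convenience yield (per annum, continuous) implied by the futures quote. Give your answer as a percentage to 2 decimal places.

F = S·e^((r+u−y)T) ⇒ (r+u−y) = ln(F/S)/T
ln(3.152/3.069) = 0.026685; /T ⇒ 0.080055
y = r + u − ln(F/S)/T = 0.0878 + 0.0262 − 0.080055 = 0.033945
y = 3.39%

3.39%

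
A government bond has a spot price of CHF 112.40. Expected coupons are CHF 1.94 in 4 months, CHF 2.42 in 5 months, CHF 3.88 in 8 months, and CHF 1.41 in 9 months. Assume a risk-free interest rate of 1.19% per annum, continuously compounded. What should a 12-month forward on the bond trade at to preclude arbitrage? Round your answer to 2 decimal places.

PV(coupons) I = 1.94·e^(−0.0119·4/12) + 2.42·e^(−0.0119·5/12) + 3.88·e^(−0.0119·8/12) + 1.41·e^(−0.0119·9/12)
I = 1.9323 + 2.4080 + 3.8493 + 1.3975 = 9.5871
F = (S − I)·e^(rT) = (112.40 − 9.5871) · e^(0.0119·12/12)
= 102.8129 · e^0.011900 = 102.8129 × 1.011971 = CHF 104.04

CHF 104.04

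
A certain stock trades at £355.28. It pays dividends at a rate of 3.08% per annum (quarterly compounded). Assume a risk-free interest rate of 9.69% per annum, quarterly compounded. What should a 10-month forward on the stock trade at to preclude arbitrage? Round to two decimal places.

£375.07

F = S · (1+r/4)^(4T) / (1+q/4)^(4T)
= 355.28 × 1.083057 / 1.025898 = 355.28 × 1.055716
F = £375.07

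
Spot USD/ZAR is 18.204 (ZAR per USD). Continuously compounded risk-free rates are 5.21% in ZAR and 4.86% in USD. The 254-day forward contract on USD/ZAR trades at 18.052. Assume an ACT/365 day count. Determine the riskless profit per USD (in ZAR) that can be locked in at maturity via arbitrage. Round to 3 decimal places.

Fair forward: F* = S·e^(carry·T), with carry = (r_ZAR − r_USD) = 0.0521 − 0.0486 = 0.0035
F* = 18.204 · e^(0.0035 × 254/365) = 18.204 · e^0.002436 = 18.204 × 1.002439 = 18.2484
Market 18.052 < fair 18.2484: forward underpriced → reverse cash-and-carry (short spot, go long the forward).
At maturity, profit = |F_mkt − F*| = |18.052 − 18.2484| = 0.196 per USD (in ZAR)

0.196 per USD (in ZAR)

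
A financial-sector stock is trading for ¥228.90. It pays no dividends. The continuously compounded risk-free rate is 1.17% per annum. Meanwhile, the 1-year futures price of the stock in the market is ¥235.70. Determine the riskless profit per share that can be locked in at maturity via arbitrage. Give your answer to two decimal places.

Fair futures: F* = S·e^(carry·T), with carry = r = 0.0117
F* = 228.90 · e^(0.0117 × 1) = 228.90 · e^0.011700 = 228.90 × 1.011769 = ¥231.5939
Market ¥235.70 > fair ¥231.5939: forward overpriced → cash-and-carry (buy spot, short the forward).
At maturity, profit = |F_mkt − F*| = |235.70 − 231.5939| = ¥4.11 per share

¥4.11 per share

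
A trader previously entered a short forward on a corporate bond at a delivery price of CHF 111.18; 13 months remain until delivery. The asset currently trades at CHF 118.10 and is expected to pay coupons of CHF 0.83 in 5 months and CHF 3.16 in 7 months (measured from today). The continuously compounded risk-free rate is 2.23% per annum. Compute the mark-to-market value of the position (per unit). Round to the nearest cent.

-CHF 5.63

PV(remaining coupons) I = 0.83·e^(−0.0223·5/12) + 3.16·e^(−0.0223·7/12) = 3.9415
Current forward F = (S − I)·e^(rT) = (118.10 − 3.9415)·e^(0.0223·13/12) = 114.1585 × 1.024453 = 116.9500
Value (long) = (F − K)·e^(−rT) = (116.9500 − 111.18) × 0.976131 = 5.6323
Short position value = −(long value) = -CHF 5.63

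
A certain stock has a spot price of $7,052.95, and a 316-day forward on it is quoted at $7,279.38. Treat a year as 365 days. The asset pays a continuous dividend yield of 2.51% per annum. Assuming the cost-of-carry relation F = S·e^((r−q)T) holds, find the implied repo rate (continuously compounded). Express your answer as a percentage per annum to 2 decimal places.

6.16%

From F = S·e^((r−q)T): (r − q) = ln(F/S)/T
ln(7279.38/7052.95) = ln(1.032104) = 0.031599
(r − q) = 0.031599 / (316/365) = 0.036499
r = ln(F/S)/T + q = 0.036499 + 0.0251 = 0.061599
r = 6.16%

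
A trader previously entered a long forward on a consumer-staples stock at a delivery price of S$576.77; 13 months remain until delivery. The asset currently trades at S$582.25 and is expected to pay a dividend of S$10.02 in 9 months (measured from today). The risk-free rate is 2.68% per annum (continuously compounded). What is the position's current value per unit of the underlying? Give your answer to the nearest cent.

S$12.16

PV(remaining dividends) I = 10.02·e^(−0.0268·9/12) = 9.8206
Current forward F = (S − I)·e^(rT) = (582.25 − 9.8206)·e^(0.0268·13/12) = 572.4294 × 1.029459 = 589.2926
Value (long) = (F − K)·e^(−rT) = (589.2926 − 576.77) × 0.971384 = 12.1643
Value = S$12.16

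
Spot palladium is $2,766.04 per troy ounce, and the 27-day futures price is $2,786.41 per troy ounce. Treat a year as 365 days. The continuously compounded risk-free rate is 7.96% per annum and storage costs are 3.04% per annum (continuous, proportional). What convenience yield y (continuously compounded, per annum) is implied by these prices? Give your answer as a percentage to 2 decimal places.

1.08%

F = S·e^((r+u−y)T) ⇒ (r+u−y) = ln(F/S)/T
ln(2786.41/2766.04) = 0.007337; /T ⇒ 0.099185
y = r + u − ln(F/S)/T = 0.0796 + 0.0304 − 0.099185 = 0.010815
y = 1.08%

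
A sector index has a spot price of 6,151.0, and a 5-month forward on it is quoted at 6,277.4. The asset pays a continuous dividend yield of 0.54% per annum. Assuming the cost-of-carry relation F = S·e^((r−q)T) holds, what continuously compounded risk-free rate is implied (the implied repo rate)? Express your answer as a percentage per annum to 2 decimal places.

From F = S·e^((r−q)T): (r − q) = ln(F/S)/T
ln(6277.4/6151.0) = ln(1.020550) = 0.020342
(r − q) = 0.020342 / (5/12) = 0.048821
r = ln(F/S)/T + q = 0.048821 + 0.0054 = 0.054221
r = 5.42%

5.42%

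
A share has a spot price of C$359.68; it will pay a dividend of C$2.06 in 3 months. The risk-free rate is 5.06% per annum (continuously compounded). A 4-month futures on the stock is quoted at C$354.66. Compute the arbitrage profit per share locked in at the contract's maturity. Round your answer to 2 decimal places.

PV(dividends) I = 2.06·e^(−0.0506·3/12) = 2.0341
Fair futures F* = (S − I)·e^(rT) = (359.68 − 2.0341)·e^0.016867 = 357.6459 × 1.017010 = 363.7295
Market C$354.66 < fair 363.7295: forward underpriced → reverse cash-and-carry (short the stock, invest proceeds at r, pay the dividends, go long the forward).
Profit at T = |F_mkt − F*| = |354.66 − 363.7295| = C$9.07 per share

C$9.07 per share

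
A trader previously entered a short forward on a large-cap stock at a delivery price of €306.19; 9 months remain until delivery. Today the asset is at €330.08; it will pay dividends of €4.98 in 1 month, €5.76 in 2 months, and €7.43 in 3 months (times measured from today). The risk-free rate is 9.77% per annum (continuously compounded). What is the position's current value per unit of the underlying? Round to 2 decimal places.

-€27.67

PV(remaining dividends) I = 4.98·e^(−0.0977·1/12) + 5.76·e^(−0.0977·2/12) + 7.43·e^(−0.0977·3/12) = 17.8573
Current forward F = (S − I)·e^(rT) = (330.08 − 17.8573)·e^(0.0977·9/12) = 312.2227 × 1.076026 = 335.9597
Value (long) = (F − K)·e^(−rT) = (335.9597 − 306.19) × 0.929345 = 27.6663
Short position value = −(long value) = -€27.67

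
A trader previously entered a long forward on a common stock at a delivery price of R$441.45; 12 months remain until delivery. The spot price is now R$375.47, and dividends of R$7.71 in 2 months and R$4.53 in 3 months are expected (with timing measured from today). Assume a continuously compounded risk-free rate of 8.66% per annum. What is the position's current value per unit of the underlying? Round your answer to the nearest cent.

PV(remaining dividends) I = 7.71·e^(−0.0866·2/12) + 4.53·e^(−0.0866·3/12) = 12.0325
Current forward F = (S − I)·e^(rT) = (375.47 − 12.0325)·e^(0.0866·12/12) = 363.4375 × 1.090460 = 396.3141
Value (long) = (F − K)·e^(−rT) = (396.3141 − 441.45) × 0.917044 = -41.3916
Value = -R$41.39

-R$41.39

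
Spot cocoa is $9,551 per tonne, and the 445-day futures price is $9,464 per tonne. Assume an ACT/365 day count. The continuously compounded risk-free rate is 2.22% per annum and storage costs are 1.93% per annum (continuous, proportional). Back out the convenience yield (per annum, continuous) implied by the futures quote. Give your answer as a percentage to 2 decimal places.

4.90%

F = S·e^((r+u−y)T) ⇒ (r+u−y) = ln(F/S)/T
ln(9464/9551) = -0.009151; /T ⇒ -0.007506
y = r + u − ln(F/S)/T = 0.0222 + 0.0193 + 0.007506 = 0.049006
y = 4.90%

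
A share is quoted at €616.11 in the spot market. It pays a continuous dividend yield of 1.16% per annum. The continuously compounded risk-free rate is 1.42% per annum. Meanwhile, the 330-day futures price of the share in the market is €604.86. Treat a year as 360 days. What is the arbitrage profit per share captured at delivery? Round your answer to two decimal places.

Fair futures: F* = S·e^(carry·T), with carry = (r − q) = 0.0142 − 0.0116 = 0.0026
F* = 616.11 · e^(0.0026 × 330/360) = 616.11 · e^0.002383 = 616.11 × 1.002386 = €617.5800
Market €604.86 < fair €617.5800: forward underpriced → reverse cash-and-carry (short spot, go long the forward).
At maturity, profit = |F_mkt − F*| = |604.86 − 617.5800| = €12.72 per share

€12.72 per share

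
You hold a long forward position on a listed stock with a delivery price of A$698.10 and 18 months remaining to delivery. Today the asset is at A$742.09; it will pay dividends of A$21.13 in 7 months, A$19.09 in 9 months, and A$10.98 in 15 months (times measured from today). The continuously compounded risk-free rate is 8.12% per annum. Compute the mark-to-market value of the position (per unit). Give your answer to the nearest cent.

PV(remaining dividends) I = 21.13·e^(−0.0812·7/12) + 19.09·e^(−0.0812·9/12) + 10.98·e^(−0.0812·15/12) = 48.0348
Current forward F = (S − I)·e^(rT) = (742.09 − 48.0348)·e^(0.0812·18/12) = 694.0552 × 1.129528 = 783.9548
Value (long) = (F − K)·e^(−rT) = (783.9548 − 698.10) × 0.885325 = 76.0094
Value = A$76.01

A$76.01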